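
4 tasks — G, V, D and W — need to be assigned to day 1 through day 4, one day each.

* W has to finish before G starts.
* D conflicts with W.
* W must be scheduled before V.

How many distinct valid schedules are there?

42

Splitting on G: it can be day 2 (9), day 3 (15), day 4 (18). Listing each branch's schedules as (V, D, W) by day number:
G=day 2: (2,2,1) (2,3,1) (2,4,1) (3,2,1) (3,3,1) (3,4,1) (4,2,1) (4,3,1) (4,4,1) — 9.
G=day 3: (2,2,1) (2,3,1) (2,4,1) (3,1,2) (3,2,1) (3,3,1) (3,3,2) (3,4,1) (3,4,2) (4,1,2) (4,2,1) (4,3,1) (4,3,2) (4,4,1) (4,4,2) — 15.
G=day 4: (2,2,1) (2,3,1) (2,4,1) (3,1,2) (3,2,1) (3,3,1) (3,3,2) (3,4,1) (3,4,2) (4,1,2) (4,1,3) (4,2,1) (4,2,3) (4,3,1) (4,3,2) (4,4,1) (4,4,2) (4,4,3) — 18.
Summing: 9 + 15 + 18 = 42.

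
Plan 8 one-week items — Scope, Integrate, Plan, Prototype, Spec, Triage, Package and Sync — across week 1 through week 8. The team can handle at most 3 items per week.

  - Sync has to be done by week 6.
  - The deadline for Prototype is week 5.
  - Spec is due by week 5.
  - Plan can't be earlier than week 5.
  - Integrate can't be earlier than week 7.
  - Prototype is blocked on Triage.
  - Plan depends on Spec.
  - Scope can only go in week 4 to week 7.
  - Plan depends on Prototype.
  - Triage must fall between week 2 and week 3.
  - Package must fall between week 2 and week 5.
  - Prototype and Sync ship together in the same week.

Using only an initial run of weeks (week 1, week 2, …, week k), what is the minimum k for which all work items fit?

7 weeks

The precedence chain requires at least 3 distinct weeks.
With at most 3 per week and 8 work items, at least 3 weeks are needed.
Integrate can't be placed before week 7, so the schedule must run through at least week 7.
7 works (last occupied week: week 7): for example Package=week 2; Plan=week 5; Scope=week 4; Spec=week 1; Sync=week 3; Prototype=week 3; Triage=week 2; Integrate=week 7.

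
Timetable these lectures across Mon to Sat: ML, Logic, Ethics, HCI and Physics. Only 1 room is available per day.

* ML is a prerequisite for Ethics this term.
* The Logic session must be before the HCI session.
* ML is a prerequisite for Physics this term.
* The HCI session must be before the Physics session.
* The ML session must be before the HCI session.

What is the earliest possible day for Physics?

Precedence pushes Physics to at least Wed.
Physics at Thu is achievable: Ethics=Fri; ML=Mon; HCI=Wed; Physics=Thu; Logic=Tue.
Nothing earlier works — the capacity limit rule out every day before Thu.

Thu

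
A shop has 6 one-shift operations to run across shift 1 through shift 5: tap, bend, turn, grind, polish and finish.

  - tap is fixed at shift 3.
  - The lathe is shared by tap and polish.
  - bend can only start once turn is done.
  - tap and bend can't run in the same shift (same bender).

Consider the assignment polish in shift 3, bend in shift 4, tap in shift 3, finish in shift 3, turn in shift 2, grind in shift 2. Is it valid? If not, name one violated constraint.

No. The lathe is shared by tap and polish is not satisfied.

tap is fixed at shift 3 — holds.
tap and bend can't run in the same shift (same bender) — holds.
The lathe is shared by tap and polish — violated.
bend can only start once turn is done — holds.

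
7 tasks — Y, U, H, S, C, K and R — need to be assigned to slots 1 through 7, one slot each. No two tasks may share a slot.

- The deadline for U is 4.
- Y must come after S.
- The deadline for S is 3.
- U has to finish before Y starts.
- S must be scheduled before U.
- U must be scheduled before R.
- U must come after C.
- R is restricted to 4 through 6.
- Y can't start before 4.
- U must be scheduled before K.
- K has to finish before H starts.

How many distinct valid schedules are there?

Splitting on Y: it can be 4 (4), 5 (4), 6 (4), 7 (6). Listing each branch's schedules as (U, H, S, C, K, R):
Y=4: (3,7,1,2,5,6) (3,7,1,2,6,5) (3,7,2,1,5,6) (3,7,2,1,6,5) — 4.
Y=5: (3,7,1,2,4,6) (3,7,1,2,6,4) (3,7,2,1,4,6) (3,7,2,1,6,4) — 4.
Y=6: (3,7,1,2,4,5) (3,7,1,2,5,4) (3,7,2,1,4,5) (3,7,2,1,5,4) — 4.
Y=7: (3,5,1,2,4,6) (3,5,2,1,4,6) (3,6,1,2,4,5) (3,6,1,2,5,4) (3,6,2,1,4,5) (3,6,2,1,5,4) — 6.
Summing: 4 + 4 + 4 + 6 = 18.

18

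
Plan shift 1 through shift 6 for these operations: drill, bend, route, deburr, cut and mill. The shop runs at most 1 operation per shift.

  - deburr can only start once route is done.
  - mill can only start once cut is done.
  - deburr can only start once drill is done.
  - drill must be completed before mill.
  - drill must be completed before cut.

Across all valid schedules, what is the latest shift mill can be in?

Precedence pushes mill to at least shift 3.
mill at shift 6 is achievable: cut -> shift 4, mill -> shift 6, deburr -> shift 3, route -> shift 2, drill -> shift 1, bend -> shift 5.

shift 6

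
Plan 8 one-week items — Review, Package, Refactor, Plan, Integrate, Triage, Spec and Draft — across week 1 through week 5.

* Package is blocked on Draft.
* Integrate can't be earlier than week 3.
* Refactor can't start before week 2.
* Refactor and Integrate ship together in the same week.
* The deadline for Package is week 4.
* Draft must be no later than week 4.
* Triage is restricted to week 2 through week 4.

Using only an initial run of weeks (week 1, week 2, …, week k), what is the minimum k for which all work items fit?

The precedence chain requires at least 2 distinct weeks.
Integrate can't be placed before week 3, so the schedule must run through at least week 3.
3 works (last occupied week: week 3): for example Package in week 2, Review in week 1, Integrate in week 3, Refactor in week 3, Plan in week 1, Draft in week 1, Triage in week 2, Spec in week 1.

3 weeks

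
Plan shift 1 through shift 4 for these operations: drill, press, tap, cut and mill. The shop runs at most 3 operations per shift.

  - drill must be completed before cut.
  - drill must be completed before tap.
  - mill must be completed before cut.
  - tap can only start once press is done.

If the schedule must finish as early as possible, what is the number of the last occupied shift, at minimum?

The precedence chain requires at least 2 distinct shifts.
With at most 3 per shift and 5 operations, at least 2 shifts are needed.
2 works (last occupied shift: shift 2): for example drill=shift 1, press=shift 1, tap=shift 2, mill=shift 1, cut=shift 2.

shift 2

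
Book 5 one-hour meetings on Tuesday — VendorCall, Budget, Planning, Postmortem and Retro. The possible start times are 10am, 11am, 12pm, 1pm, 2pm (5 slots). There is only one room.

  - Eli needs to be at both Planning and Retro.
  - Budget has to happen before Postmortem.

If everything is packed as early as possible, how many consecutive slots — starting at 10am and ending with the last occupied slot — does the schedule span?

5 slots

The precedence chain requires at least 2 distinct slots.
With at most 1 per slot and 5 meetings, at least 5 slots are needed.
5 works (last occupied slot: 2pm): for example Retro=2pm; Postmortem=11am; Planning=1pm; VendorCall=12pm; Budget=10am.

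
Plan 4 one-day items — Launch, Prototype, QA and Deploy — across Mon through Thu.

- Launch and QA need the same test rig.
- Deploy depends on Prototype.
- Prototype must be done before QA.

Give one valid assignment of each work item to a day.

Deploy=Tue; Launch=Mon; Prototype=Mon; QA=Tue

Checking: Prototype(Mon) before QA(Tue); Prototype(Mon) before Deploy(Tue); Launch(Mon) != QA(Tue).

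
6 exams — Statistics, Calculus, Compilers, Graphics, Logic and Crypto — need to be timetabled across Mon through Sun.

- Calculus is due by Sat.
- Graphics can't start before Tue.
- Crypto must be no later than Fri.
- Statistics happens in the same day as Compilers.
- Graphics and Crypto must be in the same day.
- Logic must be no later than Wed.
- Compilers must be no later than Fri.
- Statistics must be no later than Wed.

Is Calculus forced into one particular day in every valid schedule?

No

Calculus can be Mon (e.g. Crypto -> Tue, Calculus -> Mon, Logic -> Mon, Compilers -> Mon, Statistics -> Mon, Graphics -> Tue) or Tue (e.g. Logic in Mon; Graphics in Tue; Calculus in Tue; Crypto in Tue; Compilers in Mon; Statistics in Mon).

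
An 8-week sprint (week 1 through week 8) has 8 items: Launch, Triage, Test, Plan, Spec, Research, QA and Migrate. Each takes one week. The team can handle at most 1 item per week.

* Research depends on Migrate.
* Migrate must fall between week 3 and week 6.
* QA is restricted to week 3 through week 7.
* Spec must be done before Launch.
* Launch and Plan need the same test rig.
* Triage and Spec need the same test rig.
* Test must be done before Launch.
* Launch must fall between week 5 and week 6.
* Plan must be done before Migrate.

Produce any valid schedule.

Launch in week 5; Migrate in week 3; Plan in week 2; QA in week 6; Triage in week 8; Test in week 1; Spec in week 4; Research in week 7

Checking: Spec(week 4) before Launch(week 5); Migrate(week 3) before Research(week 7); Plan(week 2) before Migrate(week 3); Test(week 1) before Launch(week 5); Launch(week 5) != Plan(week 2); Triage(week 8) != Spec(week 4); QA=week 6 in [week 3,week 7]; Migrate=week 3 in [week 3,week 6]; Launch=week 5 in [week 5,week 6]; max 1 per week (cap 1).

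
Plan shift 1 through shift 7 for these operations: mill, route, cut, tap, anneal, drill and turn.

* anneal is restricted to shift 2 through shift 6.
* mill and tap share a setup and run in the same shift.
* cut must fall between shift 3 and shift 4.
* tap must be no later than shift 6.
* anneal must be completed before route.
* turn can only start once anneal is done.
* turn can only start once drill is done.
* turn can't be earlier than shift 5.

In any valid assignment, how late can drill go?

Downstream work caps drill at shift 6.
drill at shift 6 is achievable: route -> shift 3, mill -> shift 1, drill -> shift 6, tap -> shift 1, turn -> shift 7, anneal -> shift 2, cut -> shift 3.

shift 6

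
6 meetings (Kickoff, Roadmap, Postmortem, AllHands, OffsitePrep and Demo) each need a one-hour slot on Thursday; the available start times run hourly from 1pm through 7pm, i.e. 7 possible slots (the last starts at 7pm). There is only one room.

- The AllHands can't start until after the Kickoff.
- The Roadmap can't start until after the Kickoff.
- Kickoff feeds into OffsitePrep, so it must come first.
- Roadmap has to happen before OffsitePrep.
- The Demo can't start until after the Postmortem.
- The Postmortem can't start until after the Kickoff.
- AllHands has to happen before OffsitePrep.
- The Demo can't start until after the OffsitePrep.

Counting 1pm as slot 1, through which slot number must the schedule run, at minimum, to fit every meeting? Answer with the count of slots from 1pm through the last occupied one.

6

The precedence chain requires at least 4 distinct slots.
With at most 1 per slot and 6 meetings, at least 6 slots are needed.
6 works (last occupied slot: 6pm): for example Roadmap=2pm; AllHands=3pm; Demo=6pm; OffsitePrep=4pm; Kickoff=1pm; Postmortem=5pm.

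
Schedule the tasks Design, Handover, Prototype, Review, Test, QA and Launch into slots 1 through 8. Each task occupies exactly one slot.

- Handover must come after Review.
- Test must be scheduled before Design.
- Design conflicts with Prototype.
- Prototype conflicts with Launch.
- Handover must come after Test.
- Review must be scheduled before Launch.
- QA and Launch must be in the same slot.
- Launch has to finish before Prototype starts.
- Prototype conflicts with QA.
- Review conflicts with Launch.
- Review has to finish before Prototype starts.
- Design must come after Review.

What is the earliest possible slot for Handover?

Precedence pushes Handover to at least 2.
Handover at 2 is achievable: Review=1, Design=2, QA=2, Prototype=3, Launch=2, Handover=2, Test=1.

2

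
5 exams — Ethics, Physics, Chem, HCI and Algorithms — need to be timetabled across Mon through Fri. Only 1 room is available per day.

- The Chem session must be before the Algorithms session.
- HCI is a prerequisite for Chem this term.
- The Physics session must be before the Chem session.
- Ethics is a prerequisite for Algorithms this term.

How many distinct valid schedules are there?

8

Splitting on Ethics: it can be Mon (2), Tue (2), Wed (2), Thu (2). Listing each branch's schedules as (Physics, Chem, HCI, Algorithms):
Ethics=Mon: (Tue,Thu,Wed,Fri) (Wed,Thu,Tue,Fri) — 2.
Ethics=Tue: (Mon,Thu,Wed,Fri) (Wed,Thu,Mon,Fri) — 2.
Ethics=Wed: (Mon,Thu,Tue,Fri) (Tue,Thu,Mon,Fri) — 2.
Ethics=Thu: (Mon,Wed,Tue,Fri) (Tue,Wed,Mon,Fri) — 2.
Summing: 2 + 2 + 2 + 2 = 8.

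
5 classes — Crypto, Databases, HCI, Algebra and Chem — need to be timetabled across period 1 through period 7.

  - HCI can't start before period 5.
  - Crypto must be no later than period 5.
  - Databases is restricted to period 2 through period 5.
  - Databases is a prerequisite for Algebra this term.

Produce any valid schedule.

Algebra -> period 3; Chem -> period 1; Crypto -> period 1; HCI -> period 5; Databases -> period 2

Checking: Databases(period 2) before Algebra(period 3); HCI=period 5 in [period 5,period 7]; Crypto=period 1 in [period 1,period 5]; Databases=period 2 in [period 2,period 5].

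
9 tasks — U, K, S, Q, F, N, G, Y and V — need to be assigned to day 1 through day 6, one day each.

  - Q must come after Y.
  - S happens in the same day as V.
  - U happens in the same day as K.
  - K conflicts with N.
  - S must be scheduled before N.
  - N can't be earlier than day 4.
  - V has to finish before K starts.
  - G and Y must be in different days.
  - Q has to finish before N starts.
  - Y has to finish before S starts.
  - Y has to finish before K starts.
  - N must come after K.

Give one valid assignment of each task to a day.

Y=day 1; Q=day 2; G=day 2; S=day 2; N=day 4; V=day 2; K=day 3; F=day 1; U=day 3

Checking: Q(day 2) before N(day 4); Y(day 1) before S(day 2); Y(day 1) before K(day 3); V(day 2) before K(day 3); Y(day 1) before Q(day 2); K(day 3) before N(day 4); S(day 2) before N(day 4); K(day 3) != N(day 4); G(day 2) != Y(day 1); U = K = day 3; S = V = day 2; N=day 4 in [day 4,day 6].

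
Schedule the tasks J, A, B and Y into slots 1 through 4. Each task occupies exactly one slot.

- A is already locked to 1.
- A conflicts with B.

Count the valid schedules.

48

Splitting on J: it can be 1 (12), 2 (12), 3 (12), 4 (12). Listing each branch's schedules as (A, B, Y):
J=1: (1,2,1) (1,2,2) (1,2,3) (1,2,4) (1,3,1) (1,3,2) (1,3,3) (1,3,4) (1,4,1) (1,4,2) (1,4,3) (1,4,4) — 12.
J=2: (1,2,1) (1,2,2) (1,2,3) (1,2,4) (1,3,1) (1,3,2) (1,3,3) (1,3,4) (1,4,1) (1,4,2) (1,4,3) (1,4,4) — 12.
J=3: (1,2,1) (1,2,2) (1,2,3) (1,2,4) (1,3,1) (1,3,2) (1,3,3) (1,3,4) (1,4,1) (1,4,2) (1,4,3) (1,4,4) — 12.
J=4: (1,2,1) (1,2,2) (1,2,3) (1,2,4) (1,3,1) (1,3,2) (1,3,3) (1,3,4) (1,4,1) (1,4,2) (1,4,3) (1,4,4) — 12.
Summing: 12 + 12 + 12 + 12 = 48.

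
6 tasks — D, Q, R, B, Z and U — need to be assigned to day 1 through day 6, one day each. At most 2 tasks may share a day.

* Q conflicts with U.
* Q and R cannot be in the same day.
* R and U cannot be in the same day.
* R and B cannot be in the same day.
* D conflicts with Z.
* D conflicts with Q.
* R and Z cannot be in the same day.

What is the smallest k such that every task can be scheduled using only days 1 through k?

3 days

With at most 2 per day and 6 tasks, at least 3 days are needed.
3 works (last occupied day: day 3): for example R in day 1; B in day 2; Z in day 3; U in day 3; Q in day 2; D in day 1.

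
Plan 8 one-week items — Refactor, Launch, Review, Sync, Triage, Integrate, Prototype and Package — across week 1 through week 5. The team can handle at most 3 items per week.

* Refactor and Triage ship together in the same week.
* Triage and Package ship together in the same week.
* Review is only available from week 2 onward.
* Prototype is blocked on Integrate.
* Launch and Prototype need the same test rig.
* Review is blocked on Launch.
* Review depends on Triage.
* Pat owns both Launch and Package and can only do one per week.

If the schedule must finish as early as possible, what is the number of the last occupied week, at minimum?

The precedence chain requires at least 2 distinct weeks.
With at most 3 per week and 8 tasks, at least 3 weeks are needed.
3 works (last occupied week: week 3): for example Review=week 3, Prototype=week 3, Refactor=week 2, Launch=week 1, Integrate=week 1, Sync=week 1, Package=week 2, Triage=week 2.

week 3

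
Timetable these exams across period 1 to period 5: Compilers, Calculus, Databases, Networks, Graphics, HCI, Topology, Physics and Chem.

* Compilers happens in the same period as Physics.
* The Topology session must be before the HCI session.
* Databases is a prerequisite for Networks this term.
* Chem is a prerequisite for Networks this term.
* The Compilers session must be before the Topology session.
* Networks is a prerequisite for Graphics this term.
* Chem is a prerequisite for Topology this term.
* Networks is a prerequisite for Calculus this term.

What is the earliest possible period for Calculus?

period 3

Precedence pushes Calculus to at least period 3.
Calculus at period 3 is achievable: Compilers in period 1, HCI in period 3, Topology in period 2, Databases in period 1, Calculus in period 3, Physics in period 1, Networks in period 2, Chem in period 1, Graphics in period 3.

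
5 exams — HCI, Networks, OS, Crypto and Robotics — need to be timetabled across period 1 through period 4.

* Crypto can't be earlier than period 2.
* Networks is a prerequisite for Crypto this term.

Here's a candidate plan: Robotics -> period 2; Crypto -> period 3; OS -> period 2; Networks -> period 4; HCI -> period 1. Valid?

Networks is a prerequisite for Crypto this term — violated.
Crypto can't be earlier than period 2 — holds.

No. Networks is a prerequisite for Crypto this term is not satisfied.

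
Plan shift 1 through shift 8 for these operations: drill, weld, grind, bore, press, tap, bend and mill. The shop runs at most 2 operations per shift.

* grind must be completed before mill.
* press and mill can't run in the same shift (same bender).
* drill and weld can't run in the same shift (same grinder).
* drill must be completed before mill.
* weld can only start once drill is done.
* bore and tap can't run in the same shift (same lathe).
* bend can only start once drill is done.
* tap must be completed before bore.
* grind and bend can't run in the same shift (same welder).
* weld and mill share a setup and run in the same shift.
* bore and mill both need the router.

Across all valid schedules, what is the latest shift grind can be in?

shift 7

Downstream work caps grind at shift 7.
grind at shift 7 is achievable: mill -> shift 8; bore -> shift 2; drill -> shift 1; weld -> shift 8; bend -> shift 2; grind -> shift 7; tap -> shift 1; press -> shift 3.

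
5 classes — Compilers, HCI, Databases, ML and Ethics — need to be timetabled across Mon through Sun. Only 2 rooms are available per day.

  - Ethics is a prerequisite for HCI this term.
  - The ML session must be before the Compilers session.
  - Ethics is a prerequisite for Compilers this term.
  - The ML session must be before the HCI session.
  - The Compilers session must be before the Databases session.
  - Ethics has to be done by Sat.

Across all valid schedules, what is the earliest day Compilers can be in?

Tue

Precedence pushes Compilers to at least Tue; downstream work caps Compilers at Sat.
Compilers at Tue is achievable: Ethics -> Mon, Databases -> Wed, HCI -> Tue, Compilers -> Tue, ML -> Mon.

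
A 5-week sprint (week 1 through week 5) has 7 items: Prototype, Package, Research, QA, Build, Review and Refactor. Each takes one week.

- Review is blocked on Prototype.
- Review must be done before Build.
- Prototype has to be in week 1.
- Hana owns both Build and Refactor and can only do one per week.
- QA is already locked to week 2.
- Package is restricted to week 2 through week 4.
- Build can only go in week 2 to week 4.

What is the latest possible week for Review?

week 3

Precedence pushes Review to at least week 2; downstream work caps Review at week 3.
Review at week 3 is achievable: Package -> week 2; QA -> week 2; Refactor -> week 1; Review -> week 3; Research -> week 1; Build -> week 4; Prototype -> week 1.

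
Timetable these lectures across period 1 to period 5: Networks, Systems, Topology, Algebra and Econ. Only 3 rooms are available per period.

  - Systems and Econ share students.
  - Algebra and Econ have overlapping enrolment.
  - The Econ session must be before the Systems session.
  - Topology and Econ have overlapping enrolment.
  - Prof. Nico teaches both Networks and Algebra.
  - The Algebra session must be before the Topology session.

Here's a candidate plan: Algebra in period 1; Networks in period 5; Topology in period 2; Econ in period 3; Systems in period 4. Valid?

Valid

Only 3 rooms are available per period — holds.
Systems and Econ share students — holds.
Prof. Nico teaches both Networks and Algebra — holds.
Topology and Econ have overlapping enrolment — holds.
The Econ session must be before the Systems session — holds.
The Algebra session must be before the Topology session — holds.
Algebra and Econ have overlapping enrolment — holds.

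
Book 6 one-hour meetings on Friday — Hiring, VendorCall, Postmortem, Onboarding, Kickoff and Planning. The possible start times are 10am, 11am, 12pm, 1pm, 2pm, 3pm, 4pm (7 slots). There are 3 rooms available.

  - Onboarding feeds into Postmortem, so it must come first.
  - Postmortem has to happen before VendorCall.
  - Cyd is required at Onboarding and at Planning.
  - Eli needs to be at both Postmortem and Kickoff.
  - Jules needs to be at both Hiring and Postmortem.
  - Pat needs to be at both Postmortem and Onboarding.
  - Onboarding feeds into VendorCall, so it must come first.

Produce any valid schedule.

Kickoff=10am; Planning=11am; VendorCall=12pm; Onboarding=10am; Hiring=10am; Postmortem=11am

Checking: Postmortem(11am) before VendorCall(12pm); Onboarding(10am) before VendorCall(12pm); Onboarding(10am) before Postmortem(11am); Hiring(10am) != Postmortem(11am); Postmortem(11am) != Onboarding(10am); Onboarding(10am) != Planning(11am); Postmortem(11am) != Kickoff(10am); max 3 per slot (cap 3).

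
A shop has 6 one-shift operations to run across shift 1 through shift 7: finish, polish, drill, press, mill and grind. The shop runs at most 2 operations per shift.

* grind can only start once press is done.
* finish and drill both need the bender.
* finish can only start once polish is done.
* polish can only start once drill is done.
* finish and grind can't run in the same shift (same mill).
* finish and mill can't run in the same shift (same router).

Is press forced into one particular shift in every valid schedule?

No

press can be shift 1 (e.g. press -> shift 1, drill -> shift 1, polish -> shift 2, grind -> shift 2, mill -> shift 4, finish -> shift 3) or shift 2 (e.g. drill=shift 1; grind=shift 4; press=shift 2; finish=shift 3; polish=shift 2; mill=shift 1).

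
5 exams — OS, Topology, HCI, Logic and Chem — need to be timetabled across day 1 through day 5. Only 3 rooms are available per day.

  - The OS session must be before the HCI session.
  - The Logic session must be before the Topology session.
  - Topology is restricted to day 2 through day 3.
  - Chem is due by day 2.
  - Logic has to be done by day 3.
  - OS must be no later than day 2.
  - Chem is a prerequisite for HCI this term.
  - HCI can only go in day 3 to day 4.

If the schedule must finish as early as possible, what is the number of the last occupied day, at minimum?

The precedence chain requires at least 2 distinct days.
With at most 3 per day and 5 exams, at least 2 days are needed.
HCI can't be placed before day 3, so the schedule must run through at least day 3.
3 works (last occupied day: day 3): for example Logic in day 1; OS in day 1; HCI in day 3; Chem in day 1; Topology in day 2.

3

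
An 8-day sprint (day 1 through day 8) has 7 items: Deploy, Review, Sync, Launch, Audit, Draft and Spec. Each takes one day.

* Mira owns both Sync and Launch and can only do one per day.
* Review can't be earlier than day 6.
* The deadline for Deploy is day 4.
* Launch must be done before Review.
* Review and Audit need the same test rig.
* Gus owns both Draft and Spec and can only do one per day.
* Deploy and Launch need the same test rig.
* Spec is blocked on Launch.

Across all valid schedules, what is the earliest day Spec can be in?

Precedence pushes Spec to at least day 2.
Spec at day 2 is achievable: Sync=day 2; Launch=day 1; Review=day 6; Spec=day 2; Audit=day 1; Deploy=day 2; Draft=day 1.

day 2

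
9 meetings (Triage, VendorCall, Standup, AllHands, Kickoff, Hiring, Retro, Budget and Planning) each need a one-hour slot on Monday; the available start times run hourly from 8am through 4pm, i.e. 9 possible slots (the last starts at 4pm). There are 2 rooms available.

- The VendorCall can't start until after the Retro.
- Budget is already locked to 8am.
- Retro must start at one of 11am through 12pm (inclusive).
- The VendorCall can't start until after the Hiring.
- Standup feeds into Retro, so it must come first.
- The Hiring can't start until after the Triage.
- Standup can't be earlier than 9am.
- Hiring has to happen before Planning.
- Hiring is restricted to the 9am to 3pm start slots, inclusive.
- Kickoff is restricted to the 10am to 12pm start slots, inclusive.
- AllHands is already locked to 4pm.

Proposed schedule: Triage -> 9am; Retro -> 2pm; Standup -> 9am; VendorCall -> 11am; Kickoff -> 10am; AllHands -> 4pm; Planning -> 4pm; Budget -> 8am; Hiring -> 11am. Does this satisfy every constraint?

Invalid. The VendorCall can't start until after the Retro.

Hiring is restricted to the 9am to 3pm start slots, inclusive — holds.
Kickoff is restricted to the 10am to 12pm start slots, inclusive — holds.
There are 2 rooms available — holds.
Standup can't be earlier than 9am — holds.
Standup feeds into Retro, so it must come first — holds.
AllHands is already locked to 4pm — holds.
The VendorCall can't start until after the Retro — violated.
The Hiring can't start until after the Triage — holds.
The VendorCall can't start until after the Hiring — violated.
Hiring has to happen before Planning — holds.
Budget is already locked to 8am — holds.
Retro must start at one of 11am through 12pm (inclusive) — violated.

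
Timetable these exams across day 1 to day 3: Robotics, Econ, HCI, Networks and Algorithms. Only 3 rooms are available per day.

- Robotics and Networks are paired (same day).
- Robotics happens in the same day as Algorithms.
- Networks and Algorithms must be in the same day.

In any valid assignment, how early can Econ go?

day 1

Econ at day 1 is achievable: Algorithms=day 2, Robotics=day 2, HCI=day 1, Econ=day 1, Networks=day 2.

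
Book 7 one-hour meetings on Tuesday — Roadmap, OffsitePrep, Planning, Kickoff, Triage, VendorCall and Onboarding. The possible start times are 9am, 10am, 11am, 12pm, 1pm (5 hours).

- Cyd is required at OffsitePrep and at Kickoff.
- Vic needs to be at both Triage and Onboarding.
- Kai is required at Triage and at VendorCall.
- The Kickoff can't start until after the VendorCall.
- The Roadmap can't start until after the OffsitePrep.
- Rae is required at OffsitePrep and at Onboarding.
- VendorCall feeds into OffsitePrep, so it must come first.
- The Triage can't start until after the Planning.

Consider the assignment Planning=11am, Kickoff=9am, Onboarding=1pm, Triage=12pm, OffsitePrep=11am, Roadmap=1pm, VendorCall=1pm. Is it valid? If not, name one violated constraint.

The Roadmap can't start until after the OffsitePrep — holds.
The Triage can't start until after the Planning — holds.
Vic needs to be at both Triage and Onboarding — holds.
The Kickoff can't start until after the VendorCall — violated.
Rae is required at OffsitePrep and at Onboarding — holds.
VendorCall feeds into OffsitePrep, so it must come first — violated.
Cyd is required at OffsitePrep and at Kickoff — holds.
Kai is required at Triage and at VendorCall — holds.

Invalid. The Kickoff can't start until after the VendorCall.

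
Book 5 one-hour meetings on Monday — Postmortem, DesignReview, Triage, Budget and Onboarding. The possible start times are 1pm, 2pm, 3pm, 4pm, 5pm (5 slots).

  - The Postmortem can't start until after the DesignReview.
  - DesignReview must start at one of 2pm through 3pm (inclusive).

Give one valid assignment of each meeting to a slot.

Postmortem in 3pm; Triage in 1pm; DesignReview in 2pm; Onboarding in 1pm; Budget in 1pm

Checking: DesignReview(2pm) before Postmortem(3pm); DesignReview=2pm in [2pm,3pm].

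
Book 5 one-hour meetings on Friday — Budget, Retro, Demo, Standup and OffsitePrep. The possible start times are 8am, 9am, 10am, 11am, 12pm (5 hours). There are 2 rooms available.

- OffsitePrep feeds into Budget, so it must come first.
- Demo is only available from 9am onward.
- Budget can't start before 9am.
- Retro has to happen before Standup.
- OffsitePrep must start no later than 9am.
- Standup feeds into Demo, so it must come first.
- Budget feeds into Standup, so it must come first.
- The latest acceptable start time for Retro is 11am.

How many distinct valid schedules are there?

Splitting on Budget: it can be 9am (7), 10am (6). Listing each branch's schedules as (Retro, Demo, Standup, OffsitePrep):
Budget=9am: (8am,11am,10am,8am) (8am,12pm,10am,8am) (8am,12pm,11am,8am) (9am,11am,10am,8am) (9am,12pm,10am,8am) (9am,12pm,11am,8am) (10am,12pm,11am,8am) — 7.
Budget=10am: (8am,12pm,11am,8am) (8am,12pm,11am,9am) (9am,12pm,11am,8am) (9am,12pm,11am,9am) (10am,12pm,11am,8am) (10am,12pm,11am,9am) — 6.
Summing: 7 + 6 = 13.

13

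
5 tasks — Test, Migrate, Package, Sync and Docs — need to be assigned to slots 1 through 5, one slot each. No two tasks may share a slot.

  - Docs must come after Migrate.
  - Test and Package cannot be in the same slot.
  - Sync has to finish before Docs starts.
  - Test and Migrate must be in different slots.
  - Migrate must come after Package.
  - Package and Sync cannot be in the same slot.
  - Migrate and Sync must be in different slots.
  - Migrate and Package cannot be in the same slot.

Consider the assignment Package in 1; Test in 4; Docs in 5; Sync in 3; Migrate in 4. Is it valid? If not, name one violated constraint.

No — it violates: Test and Migrate must be in different slots

Migrate and Package cannot be in the same slot — holds.
No two tasks may share a slot — violated.
Package and Sync cannot be in the same slot — holds.
Docs must come after Migrate — holds.
Migrate must come after Package — holds.
Test and Package cannot be in the same slot — holds.
Sync has to finish before Docs starts — holds.
Migrate and Sync must be in different slots — holds.
Test and Migrate must be in different slots — violated.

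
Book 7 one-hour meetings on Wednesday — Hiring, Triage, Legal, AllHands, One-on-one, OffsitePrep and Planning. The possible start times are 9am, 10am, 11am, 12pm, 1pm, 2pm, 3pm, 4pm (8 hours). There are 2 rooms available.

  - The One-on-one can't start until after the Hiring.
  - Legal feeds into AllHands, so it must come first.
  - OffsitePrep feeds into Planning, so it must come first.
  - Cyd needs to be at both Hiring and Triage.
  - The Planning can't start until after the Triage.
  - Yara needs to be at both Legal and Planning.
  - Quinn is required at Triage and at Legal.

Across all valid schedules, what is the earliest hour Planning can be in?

Precedence pushes Planning to at least 10am.
Planning at 10am is achievable: Hiring=10am, Planning=10am, OffsitePrep=9am, Legal=11am, Triage=9am, AllHands=12pm, One-on-one=11am.

10am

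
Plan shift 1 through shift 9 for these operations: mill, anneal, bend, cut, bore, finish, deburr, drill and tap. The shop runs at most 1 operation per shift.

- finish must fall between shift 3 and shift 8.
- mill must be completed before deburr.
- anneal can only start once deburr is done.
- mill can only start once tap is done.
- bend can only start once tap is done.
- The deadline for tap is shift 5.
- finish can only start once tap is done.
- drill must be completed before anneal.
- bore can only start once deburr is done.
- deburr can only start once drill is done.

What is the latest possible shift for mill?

shift 6

Precedence pushes mill to at least shift 2; downstream work caps mill at shift 7.
mill at shift 6 is achievable: drill -> shift 2; bore -> shift 9; anneal -> shift 8; cut -> shift 5; deburr -> shift 7; tap -> shift 1; bend -> shift 4; finish -> shift 3; mill -> shift 6.
Nothing later works — the capacity limit rule out every shift after shift 6.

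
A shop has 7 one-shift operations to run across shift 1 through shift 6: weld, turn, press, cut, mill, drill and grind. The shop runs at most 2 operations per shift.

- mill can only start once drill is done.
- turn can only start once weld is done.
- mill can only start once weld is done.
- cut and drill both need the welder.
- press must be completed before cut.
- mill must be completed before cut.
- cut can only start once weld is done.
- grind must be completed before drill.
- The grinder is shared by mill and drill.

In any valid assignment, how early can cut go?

shift 4

Precedence pushes cut to at least shift 4.
cut at shift 4 is achievable: weld in shift 1; mill in shift 3; cut in shift 4; grind in shift 1; press in shift 3; turn in shift 2; drill in shift 2.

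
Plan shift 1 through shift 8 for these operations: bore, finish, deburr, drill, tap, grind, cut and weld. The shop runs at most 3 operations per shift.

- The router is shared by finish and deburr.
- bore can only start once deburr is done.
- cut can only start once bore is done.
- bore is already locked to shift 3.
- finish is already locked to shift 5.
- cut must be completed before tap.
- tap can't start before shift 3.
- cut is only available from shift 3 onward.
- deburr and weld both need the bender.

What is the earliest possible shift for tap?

shift 5

Tap is available from shift 3; precedence pushes tap to at least shift 5.
tap at shift 5 is achievable: tap=shift 5; drill=shift 1; weld=shift 2; cut=shift 4; bore=shift 3; deburr=shift 1; grind=shift 1; finish=shift 5.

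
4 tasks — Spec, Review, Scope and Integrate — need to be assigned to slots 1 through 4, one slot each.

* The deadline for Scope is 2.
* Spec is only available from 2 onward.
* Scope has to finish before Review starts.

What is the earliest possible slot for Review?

Precedence pushes Review to at least 2.
Review at 2 is achievable: Integrate in 1; Review in 2; Spec in 2; Scope in 1.

2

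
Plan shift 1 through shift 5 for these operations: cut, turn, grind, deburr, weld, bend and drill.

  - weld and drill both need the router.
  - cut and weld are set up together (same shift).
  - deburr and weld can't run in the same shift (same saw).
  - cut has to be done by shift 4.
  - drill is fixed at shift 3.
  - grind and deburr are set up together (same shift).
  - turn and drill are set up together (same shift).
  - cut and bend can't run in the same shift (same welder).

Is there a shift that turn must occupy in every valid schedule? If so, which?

shift 3

Turn must be in the same shift as drill, which can't be before shift 3, so turn is at least shift 3; turn must be in the same shift as drill, which can't be after shift 3, so turn is at most shift 3.
So turn is pinned to shift 3.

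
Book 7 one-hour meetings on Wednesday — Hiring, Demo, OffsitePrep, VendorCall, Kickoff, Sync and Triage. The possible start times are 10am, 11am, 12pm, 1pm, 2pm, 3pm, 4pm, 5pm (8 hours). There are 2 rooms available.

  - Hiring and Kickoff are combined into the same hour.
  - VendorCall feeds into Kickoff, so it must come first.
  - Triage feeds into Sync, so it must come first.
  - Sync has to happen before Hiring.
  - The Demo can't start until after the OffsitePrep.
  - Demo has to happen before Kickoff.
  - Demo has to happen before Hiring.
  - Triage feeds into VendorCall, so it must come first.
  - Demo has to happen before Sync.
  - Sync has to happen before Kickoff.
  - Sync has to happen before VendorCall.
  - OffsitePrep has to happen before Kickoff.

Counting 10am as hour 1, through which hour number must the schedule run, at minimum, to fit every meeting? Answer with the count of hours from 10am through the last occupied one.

The precedence chain requires at least 5 distinct hours.
With at most 2 per hour and 7 meetings, at least 4 hours are needed.
5 works (last occupied hour: 2pm): for example Hiring in 2pm; VendorCall in 1pm; Triage in 10am; OffsitePrep in 10am; Kickoff in 2pm; Demo in 11am; Sync in 12pm.

5 hours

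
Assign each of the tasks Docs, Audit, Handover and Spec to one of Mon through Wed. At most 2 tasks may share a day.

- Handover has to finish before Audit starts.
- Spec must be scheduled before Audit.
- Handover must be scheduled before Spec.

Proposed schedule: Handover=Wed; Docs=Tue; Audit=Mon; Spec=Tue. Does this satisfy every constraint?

No. Handover has to finish before Audit starts is not satisfied.

Handover has to finish before Audit starts — violated.
Spec must be scheduled before Audit — violated.
Handover must be scheduled before Spec — violated.
At most 2 tasks may share a day — holds.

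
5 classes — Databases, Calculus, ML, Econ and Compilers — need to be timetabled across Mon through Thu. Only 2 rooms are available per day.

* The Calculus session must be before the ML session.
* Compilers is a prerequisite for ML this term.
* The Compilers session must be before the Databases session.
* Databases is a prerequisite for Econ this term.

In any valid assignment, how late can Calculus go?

Wed

Downstream work caps Calculus at Wed.
Calculus at Wed is achievable: ML in Thu; Econ in Wed; Calculus in Wed; Databases in Tue; Compilers in Mon.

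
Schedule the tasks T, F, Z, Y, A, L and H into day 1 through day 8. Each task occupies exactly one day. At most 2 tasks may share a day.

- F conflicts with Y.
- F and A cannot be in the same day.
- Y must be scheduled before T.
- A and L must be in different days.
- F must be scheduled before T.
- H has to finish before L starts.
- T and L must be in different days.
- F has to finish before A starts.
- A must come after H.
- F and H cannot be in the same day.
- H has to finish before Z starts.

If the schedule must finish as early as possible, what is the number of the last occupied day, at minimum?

The precedence chain requires at least 2 distinct days.
With at most 2 per day and 7 tasks, at least 4 days are needed.
4 works (last occupied day: day 4): for example L -> day 4, Z -> day 2, F -> day 2, T -> day 3, Y -> day 1, H -> day 1, A -> day 3.

4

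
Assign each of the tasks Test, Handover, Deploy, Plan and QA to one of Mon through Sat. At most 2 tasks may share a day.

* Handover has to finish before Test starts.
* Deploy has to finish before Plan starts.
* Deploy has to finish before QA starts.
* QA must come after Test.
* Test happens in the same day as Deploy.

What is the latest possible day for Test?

Fri

Precedence pushes Test to at least Tue; downstream work caps Test at Fri.
Test at Fri is achievable: Test -> Fri; Deploy -> Fri; Plan -> Sat; Handover -> Mon; QA -> Sat.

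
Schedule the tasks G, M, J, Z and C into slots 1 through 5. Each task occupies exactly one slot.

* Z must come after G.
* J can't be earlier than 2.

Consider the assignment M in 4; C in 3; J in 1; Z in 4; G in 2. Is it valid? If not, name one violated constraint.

J can't be earlier than 2 — violated.
Z must come after G — holds.

No. J can't be earlier than 2 is not satisfied.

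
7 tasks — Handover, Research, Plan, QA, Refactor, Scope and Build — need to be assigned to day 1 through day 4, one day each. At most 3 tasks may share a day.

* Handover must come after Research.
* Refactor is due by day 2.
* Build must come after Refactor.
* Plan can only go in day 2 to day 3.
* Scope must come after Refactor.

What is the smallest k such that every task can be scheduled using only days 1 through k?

The precedence chain requires at least 2 distinct days.
With at most 3 per day and 7 tasks, at least 3 days are needed.
3 works (last occupied day: day 3): for example Handover in day 2, Scope in day 2, Refactor in day 1, Plan in day 2, QA in day 1, Build in day 3, Research in day 1.

3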